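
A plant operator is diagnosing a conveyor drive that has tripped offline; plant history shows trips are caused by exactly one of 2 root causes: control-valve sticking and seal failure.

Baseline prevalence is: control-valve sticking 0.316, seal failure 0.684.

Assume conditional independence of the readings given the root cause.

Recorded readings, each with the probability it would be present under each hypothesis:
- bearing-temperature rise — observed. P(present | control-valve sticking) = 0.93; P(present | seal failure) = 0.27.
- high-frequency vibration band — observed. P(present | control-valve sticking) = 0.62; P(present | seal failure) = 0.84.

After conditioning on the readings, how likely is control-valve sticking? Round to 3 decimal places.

For each hypothesis, the unnormalized posterior weight is prior × product of the reading likelihoods:
  control-valve sticking: 0.316 × 0.93 × 0.62 = 0.18221
  seal failure: 0.684 × 0.27 × 0.84 = 0.15513
Marginal likelihood of the evidence = 0.33734.
P(control-valve sticking | evidence) = 0.18221 / 0.33734 ≈ 0.540.

0.540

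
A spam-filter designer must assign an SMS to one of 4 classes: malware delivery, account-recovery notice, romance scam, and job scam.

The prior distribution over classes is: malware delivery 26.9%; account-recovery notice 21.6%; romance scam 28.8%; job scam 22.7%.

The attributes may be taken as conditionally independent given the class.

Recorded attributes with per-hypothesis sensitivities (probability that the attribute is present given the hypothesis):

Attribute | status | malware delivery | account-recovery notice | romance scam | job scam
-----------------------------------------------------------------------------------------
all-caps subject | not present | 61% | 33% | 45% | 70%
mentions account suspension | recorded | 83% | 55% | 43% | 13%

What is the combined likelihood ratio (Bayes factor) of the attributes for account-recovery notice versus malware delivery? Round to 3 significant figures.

Take the product of per-attribute likelihoods under each hypothesis (using 1 − P(present | H) for each absent attribute), then divide.
  account-recovery notice: (1 − 0.33) × 0.55 = 0.3685
  malware delivery: (1 − 0.61) × 0.83 = 0.3237
Bayes factor = 0.3685 / 0.3237 ≈ 1.14

1.14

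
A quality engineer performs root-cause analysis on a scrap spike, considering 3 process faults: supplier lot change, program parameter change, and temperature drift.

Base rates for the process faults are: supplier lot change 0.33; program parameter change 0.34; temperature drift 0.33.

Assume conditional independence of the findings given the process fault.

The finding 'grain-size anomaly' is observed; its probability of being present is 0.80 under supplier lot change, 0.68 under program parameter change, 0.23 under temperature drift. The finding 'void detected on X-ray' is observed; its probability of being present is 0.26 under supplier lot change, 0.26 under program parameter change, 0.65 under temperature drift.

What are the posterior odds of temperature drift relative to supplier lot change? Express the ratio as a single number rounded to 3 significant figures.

0.719

The normalizing constant cancels in an odds ratio, so compute prior × likelihood for the two hypotheses only:
  temperature drift: 0.33 × 0.23 × 0.65 = 0.049335
  supplier lot change: 0.33 × 0.80 × 0.26 = 0.06864
Odds(temperature drift : supplier lot change) = 0.049335 / 0.06864 ≈ 0.719.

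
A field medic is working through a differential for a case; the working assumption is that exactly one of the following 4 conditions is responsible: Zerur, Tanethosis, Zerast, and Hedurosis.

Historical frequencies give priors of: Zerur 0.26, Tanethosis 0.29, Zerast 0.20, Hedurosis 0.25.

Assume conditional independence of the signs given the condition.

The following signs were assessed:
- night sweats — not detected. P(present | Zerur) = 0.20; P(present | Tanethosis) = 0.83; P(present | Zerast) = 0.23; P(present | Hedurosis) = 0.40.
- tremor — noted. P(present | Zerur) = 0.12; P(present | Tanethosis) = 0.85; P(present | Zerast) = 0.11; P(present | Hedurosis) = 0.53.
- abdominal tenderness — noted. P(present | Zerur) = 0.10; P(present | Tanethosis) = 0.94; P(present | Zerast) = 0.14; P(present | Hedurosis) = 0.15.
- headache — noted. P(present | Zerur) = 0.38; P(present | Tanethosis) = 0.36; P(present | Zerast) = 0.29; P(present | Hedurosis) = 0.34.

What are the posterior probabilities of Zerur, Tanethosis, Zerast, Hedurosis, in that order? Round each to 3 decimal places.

Multiply each prior by the joint likelihood of the sign pattern (using 1 − P(present | H) for each absent sign):
  Zerur: 0.26 × (1 − 0.20) × 0.12 × 0.10 × 0.38 = 0.00094848
  Tanethosis: 0.29 × (1 − 0.83) × 0.85 × 0.94 × 0.36 = 0.014181
  Zerast: 0.20 × (1 − 0.23) × 0.11 × 0.14 × 0.29 = 0.00068776
  Hedurosis: 0.25 × (1 − 0.40) × 0.53 × 0.15 × 0.34 = 0.0040545
Normalizing constant Z = 0.00094848 + 0.014181 + 0.00068776 + 0.0040545 = 0.019871.
P(Zerur | evidence) = 0.00094848 / 0.019871 ≈ 0.048
P(Tanethosis | evidence) = 0.014181 / 0.019871 ≈ 0.714
P(Zerast | evidence) = 0.00068776 / 0.019871 ≈ 0.035
P(Hedurosis | evidence) = 0.0040545 / 0.019871 ≈ 0.204

0.048, 0.714, 0.035, 0.204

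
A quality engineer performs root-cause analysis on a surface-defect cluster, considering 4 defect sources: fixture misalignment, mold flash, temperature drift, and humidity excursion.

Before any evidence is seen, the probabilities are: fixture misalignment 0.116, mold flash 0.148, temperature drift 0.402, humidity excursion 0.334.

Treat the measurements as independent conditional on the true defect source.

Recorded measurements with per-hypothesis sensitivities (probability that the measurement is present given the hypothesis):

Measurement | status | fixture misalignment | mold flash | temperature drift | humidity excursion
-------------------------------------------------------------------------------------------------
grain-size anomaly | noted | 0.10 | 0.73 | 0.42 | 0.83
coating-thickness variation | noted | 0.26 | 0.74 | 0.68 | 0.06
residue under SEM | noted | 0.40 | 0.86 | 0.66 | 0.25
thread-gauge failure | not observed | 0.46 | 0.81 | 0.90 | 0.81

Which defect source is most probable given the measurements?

mold flash

For each hypothesis, the unnormalized posterior weight is prior × product of the measurement likelihoods (using 1 − P(present | H) for each absent measurement):
  fixture misalignment: 0.116 × 0.10 × 0.26 × 0.40 × (1 − 0.46) = 0.00065146
  mold flash: 0.148 × 0.73 × 0.74 × 0.86 × (1 − 0.81) = 0.013064
  temperature drift: 0.402 × 0.42 × 0.68 × 0.66 × (1 − 0.90) = 0.0075775
  humidity excursion: 0.334 × 0.83 × 0.06 × 0.25 × (1 − 0.81) = 0.00079008
Normalizing constant Z = 0.00065146 + 0.013064 + 0.0075775 + 0.00079008 = 0.022083.
P(fixture misalignment | evidence) ≈ 0.00065146 / 0.022083 ≈ 0.030
P(mold flash | evidence) ≈ 0.013064 / 0.022083 ≈ 0.592
P(temperature drift | evidence) ≈ 0.0075775 / 0.022083 ≈ 0.343
P(humidity excursion | evidence) ≈ 0.00079008 / 0.022083 ≈ 0.036
The largest is 0.592, so mold flash is most probable.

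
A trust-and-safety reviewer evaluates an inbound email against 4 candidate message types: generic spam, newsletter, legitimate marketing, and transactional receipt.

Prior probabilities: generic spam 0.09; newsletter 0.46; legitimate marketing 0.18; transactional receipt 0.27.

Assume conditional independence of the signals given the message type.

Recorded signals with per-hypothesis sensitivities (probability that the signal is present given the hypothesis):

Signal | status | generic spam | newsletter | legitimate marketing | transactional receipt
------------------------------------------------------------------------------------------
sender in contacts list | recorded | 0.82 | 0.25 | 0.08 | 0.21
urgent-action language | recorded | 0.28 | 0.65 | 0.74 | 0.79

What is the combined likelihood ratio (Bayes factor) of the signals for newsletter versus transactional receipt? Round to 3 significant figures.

0.980

The Bayes factor is the ratio of the joint likelihoods of the signal pattern under the two hypotheses.
  newsletter: 0.25 × 0.65 = 0.1625
  transactional receipt: 0.21 × 0.79 = 0.1659
Bayes factor = 0.1625 / 0.1659 ≈ 0.980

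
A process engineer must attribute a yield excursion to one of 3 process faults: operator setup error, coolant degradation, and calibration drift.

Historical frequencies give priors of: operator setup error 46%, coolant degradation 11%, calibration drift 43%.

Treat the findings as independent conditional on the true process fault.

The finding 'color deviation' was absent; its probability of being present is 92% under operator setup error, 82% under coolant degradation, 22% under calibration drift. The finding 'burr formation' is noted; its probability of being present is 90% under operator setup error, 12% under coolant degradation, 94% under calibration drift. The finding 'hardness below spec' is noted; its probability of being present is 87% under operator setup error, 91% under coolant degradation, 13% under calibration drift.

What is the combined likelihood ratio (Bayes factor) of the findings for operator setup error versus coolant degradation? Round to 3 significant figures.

Take the product of per-finding likelihoods under each hypothesis (using 1 − P(present | H) for each absent finding), then divide.
  operator setup error: (1 − 0.92) × 0.90 × 0.87 = 0.06264
  coolant degradation: (1 − 0.82) × 0.12 × 0.91 = 0.019656
Bayes factor = 0.06264 / 0.019656 ≈ 3.19

3.19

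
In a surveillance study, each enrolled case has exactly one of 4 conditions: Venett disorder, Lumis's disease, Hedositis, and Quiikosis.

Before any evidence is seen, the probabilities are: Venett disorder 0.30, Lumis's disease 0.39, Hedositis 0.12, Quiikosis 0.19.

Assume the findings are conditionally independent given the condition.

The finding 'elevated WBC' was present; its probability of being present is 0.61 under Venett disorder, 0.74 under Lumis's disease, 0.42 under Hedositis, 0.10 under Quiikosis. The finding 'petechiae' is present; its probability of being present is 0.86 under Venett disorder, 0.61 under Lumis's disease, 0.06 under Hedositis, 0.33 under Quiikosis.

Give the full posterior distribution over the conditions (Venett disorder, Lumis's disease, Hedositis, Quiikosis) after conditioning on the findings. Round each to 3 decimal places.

By Bayes' rule with conditional independence, the unnormalized weight for each hypothesis is prior × ∏ likelihoods:
  Venett disorder: 0.30 × 0.61 × 0.86 = 0.15738
  Lumis's disease: 0.39 × 0.74 × 0.61 = 0.17605
  Hedositis: 0.12 × 0.42 × 0.06 = 0.003024
  Quiikosis: 0.19 × 0.10 × 0.33 = 0.00627
The unnormalized weights sum to 0.34272.
P(Venett disorder | evidence) = 0.15738 / 0.34272 ≈ 0.459
P(Lumis's disease | evidence) = 0.17605 / 0.34272 ≈ 0.514
P(Hedositis | evidence) = 0.003024 / 0.34272 ≈ 0.009
P(Quiikosis | evidence) = 0.00627 / 0.34272 ≈ 0.018

0.459, 0.514, 0.009, 0.018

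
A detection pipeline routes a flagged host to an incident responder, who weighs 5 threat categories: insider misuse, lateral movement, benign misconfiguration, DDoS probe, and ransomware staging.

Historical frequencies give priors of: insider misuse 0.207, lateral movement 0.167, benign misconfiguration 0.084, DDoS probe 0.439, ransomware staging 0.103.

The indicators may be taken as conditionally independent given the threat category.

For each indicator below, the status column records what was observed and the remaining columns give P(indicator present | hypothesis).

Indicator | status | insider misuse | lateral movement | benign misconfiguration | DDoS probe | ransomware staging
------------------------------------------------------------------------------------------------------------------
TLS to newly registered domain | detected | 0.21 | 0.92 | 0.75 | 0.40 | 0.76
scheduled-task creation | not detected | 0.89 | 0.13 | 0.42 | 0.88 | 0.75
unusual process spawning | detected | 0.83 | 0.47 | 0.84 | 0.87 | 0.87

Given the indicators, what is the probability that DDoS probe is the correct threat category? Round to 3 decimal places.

For each hypothesis, the unnormalized posterior weight is prior × product of the indicator likelihoods (using 1 − P(present | H) for each absent indicator):
  insider misuse: 0.207 × 0.21 × (1 − 0.89) × 0.83 = 0.0039688
  lateral movement: 0.167 × 0.92 × (1 − 0.13) × 0.47 = 0.062823
  benign misconfiguration: 0.084 × 0.75 × (1 − 0.42) × 0.84 = 0.030694
  DDoS probe: 0.439 × 0.40 × (1 − 0.88) × 0.87 = 0.018333
  ransomware staging: 0.103 × 0.76 × (1 − 0.75) × 0.87 = 0.017026
Normalizing constant Z = 0.0039688 + 0.062823 + 0.030694 + 0.018333 + 0.017026 = 0.13284.
P(DDoS probe | evidence) = 0.018333 / 0.13284 ≈ 0.138.

0.138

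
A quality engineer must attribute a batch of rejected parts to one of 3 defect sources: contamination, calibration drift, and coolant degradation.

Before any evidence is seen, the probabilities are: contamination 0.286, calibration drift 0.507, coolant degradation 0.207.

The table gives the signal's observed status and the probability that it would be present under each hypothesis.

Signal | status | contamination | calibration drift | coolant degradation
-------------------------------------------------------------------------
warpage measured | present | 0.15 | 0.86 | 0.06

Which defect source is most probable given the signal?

By Bayes' rule, the unnormalized weight for each hypothesis is prior × likelihood:
  contamination: 0.286 × 0.15 = 0.0429
  calibration drift: 0.507 × 0.86 = 0.43602
  coolant degradation: 0.207 × 0.06 = 0.01242
Marginal likelihood of the evidence = 0.49134.
P(contamination | evidence) ≈ 0.0429 / 0.49134 ≈ 0.087
P(calibration drift | evidence) ≈ 0.43602 / 0.49134 ≈ 0.887
P(coolant degradation | evidence) ≈ 0.01242 / 0.49134 ≈ 0.025
The largest is 0.887, so calibration drift is most probable.

calibration drift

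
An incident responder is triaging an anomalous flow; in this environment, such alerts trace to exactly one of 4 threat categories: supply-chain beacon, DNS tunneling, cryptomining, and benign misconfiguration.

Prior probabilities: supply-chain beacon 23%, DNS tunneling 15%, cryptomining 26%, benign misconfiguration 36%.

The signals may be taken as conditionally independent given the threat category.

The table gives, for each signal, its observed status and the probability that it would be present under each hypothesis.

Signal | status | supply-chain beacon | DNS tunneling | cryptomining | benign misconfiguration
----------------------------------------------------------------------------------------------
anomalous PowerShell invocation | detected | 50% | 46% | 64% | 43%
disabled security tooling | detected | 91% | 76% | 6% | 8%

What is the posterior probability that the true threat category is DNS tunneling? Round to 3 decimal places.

By Bayes' rule with conditional independence, the unnormalized weight for each hypothesis is prior × ∏ likelihoods:
  supply-chain beacon: 0.23 × 0.50 × 0.91 = 0.10465
  DNS tunneling: 0.15 × 0.46 × 0.76 = 0.05244
  cryptomining: 0.26 × 0.64 × 0.06 = 0.009984
  benign misconfiguration: 0.36 × 0.43 × 0.08 = 0.012384
Normalizing constant Z = 0.10465 + 0.05244 + 0.009984 + 0.012384 = 0.17946.
P(DNS tunneling | evidence) = 0.05244 / 0.17946 ≈ 0.292.

0.292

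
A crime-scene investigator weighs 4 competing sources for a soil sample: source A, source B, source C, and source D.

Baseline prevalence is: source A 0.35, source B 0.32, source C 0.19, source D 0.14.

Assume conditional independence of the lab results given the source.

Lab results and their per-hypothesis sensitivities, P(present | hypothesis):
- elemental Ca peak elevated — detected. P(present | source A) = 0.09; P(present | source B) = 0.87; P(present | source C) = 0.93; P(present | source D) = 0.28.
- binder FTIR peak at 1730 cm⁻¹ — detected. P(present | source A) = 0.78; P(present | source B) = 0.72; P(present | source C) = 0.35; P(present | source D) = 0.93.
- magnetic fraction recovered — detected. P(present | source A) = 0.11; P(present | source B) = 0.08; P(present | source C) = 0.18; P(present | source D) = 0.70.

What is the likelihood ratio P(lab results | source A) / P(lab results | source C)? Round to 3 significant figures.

0.132

The Bayes factor is the ratio of the joint likelihoods of the lab result pattern under the two hypotheses.
  source A: 0.09 × 0.78 × 0.11 = 0.007722
  source C: 0.93 × 0.35 × 0.18 = 0.05859
Bayes factor = 0.007722 / 0.05859 ≈ 0.132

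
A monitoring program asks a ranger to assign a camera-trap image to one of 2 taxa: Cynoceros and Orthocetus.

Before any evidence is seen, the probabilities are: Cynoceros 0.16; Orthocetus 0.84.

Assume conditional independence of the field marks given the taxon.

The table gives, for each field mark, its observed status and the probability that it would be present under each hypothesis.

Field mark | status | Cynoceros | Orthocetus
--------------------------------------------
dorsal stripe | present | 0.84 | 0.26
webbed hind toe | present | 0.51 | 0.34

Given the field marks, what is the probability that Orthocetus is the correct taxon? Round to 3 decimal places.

By Bayes' rule with conditional independence, the unnormalized weight for each hypothesis is prior × ∏ likelihoods:
  Cynoceros: 0.16 × 0.84 × 0.51 = 0.068544
  Orthocetus: 0.84 × 0.26 × 0.34 = 0.074256
The unnormalized weights sum to 0.1428.
P(Orthocetus | evidence) = 0.074256 / 0.1428 ≈ 0.520.

0.520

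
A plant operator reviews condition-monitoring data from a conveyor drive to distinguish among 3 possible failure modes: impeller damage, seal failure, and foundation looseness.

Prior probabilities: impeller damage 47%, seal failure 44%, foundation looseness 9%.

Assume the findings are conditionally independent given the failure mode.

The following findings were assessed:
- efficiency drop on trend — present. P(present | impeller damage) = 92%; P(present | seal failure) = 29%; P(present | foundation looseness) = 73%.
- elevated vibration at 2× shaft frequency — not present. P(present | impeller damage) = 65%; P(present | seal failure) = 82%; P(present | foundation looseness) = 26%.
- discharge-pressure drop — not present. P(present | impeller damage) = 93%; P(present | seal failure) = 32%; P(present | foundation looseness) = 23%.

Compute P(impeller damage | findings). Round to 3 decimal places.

By Bayes' rule with conditional independence, the unnormalized weight for each hypothesis is prior × ∏ likelihoods (using 1 − P(present | H) for each absent finding):
  impeller damage: 0.47 × 0.92 × (1 − 0.65) × (1 − 0.93) = 0.010594
  seal failure: 0.44 × 0.29 × (1 − 0.82) × (1 − 0.32) = 0.015618
  foundation looseness: 0.09 × 0.73 × (1 − 0.26) × (1 − 0.23) = 0.037436
Normalizing constant Z = 0.010594 + 0.015618 + 0.037436 = 0.063648.
P(impeller damage | evidence) = 0.010594 / 0.063648 ≈ 0.166.

0.166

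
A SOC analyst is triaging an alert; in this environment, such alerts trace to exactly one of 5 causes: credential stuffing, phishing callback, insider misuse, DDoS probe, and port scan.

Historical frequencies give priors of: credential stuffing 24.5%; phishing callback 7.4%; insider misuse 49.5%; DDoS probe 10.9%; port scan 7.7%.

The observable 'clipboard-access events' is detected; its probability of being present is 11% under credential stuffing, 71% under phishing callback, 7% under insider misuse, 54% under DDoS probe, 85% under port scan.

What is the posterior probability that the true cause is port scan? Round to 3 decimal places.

0.274

By Bayes' rule, the unnormalized weight for each hypothesis is prior × likelihood:
  credential stuffing: 0.245 × 0.11 = 0.02695
  phishing callback: 0.074 × 0.71 = 0.05254
  insider misuse: 0.495 × 0.07 = 0.03465
  DDoS probe: 0.109 × 0.54 = 0.05886
  port scan: 0.077 × 0.85 = 0.06545
The unnormalized weights sum to 0.23845.
P(port scan | evidence) = 0.06545 / 0.23845 ≈ 0.274.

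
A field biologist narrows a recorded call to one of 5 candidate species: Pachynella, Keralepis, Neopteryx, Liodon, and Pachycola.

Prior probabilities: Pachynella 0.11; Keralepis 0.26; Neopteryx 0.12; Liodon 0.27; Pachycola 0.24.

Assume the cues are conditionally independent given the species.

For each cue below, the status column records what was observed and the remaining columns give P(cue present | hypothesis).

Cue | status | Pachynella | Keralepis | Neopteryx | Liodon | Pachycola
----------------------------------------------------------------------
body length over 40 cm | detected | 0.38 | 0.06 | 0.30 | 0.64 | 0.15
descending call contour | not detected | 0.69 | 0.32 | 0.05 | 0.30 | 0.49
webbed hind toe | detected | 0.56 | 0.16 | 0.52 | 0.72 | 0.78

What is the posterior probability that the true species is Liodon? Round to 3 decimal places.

Multiply each prior by the joint likelihood of the cue pattern (using 1 − P(present | H) for each absent cue):
  Pachynella: 0.11 × 0.38 × (1 − 0.69) × 0.56 = 0.0072565
  Keralepis: 0.26 × 0.06 × (1 − 0.32) × 0.16 = 0.0016973
  Neopteryx: 0.12 × 0.30 × (1 − 0.05) × 0.52 = 0.017784
  Liodon: 0.27 × 0.64 × (1 − 0.30) × 0.72 = 0.087091
  Pachycola: 0.24 × 0.15 × (1 − 0.49) × 0.78 = 0.014321
The unnormalized weights sum to 0.12815.
P(Liodon | evidence) = 0.087091 / 0.12815 ≈ 0.680.

0.680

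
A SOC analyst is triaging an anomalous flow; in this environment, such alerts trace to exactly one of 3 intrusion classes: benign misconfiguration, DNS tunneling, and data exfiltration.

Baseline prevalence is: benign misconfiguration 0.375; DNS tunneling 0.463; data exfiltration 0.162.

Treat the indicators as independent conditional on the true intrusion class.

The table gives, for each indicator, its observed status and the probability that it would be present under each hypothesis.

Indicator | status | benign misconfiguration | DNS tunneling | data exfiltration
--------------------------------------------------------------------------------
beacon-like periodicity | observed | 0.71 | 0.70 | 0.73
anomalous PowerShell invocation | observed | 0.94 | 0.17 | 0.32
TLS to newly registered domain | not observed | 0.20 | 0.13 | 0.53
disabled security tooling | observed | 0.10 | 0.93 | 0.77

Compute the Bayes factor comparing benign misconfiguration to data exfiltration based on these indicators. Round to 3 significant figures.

The Bayes factor is the ratio of the joint likelihoods of the indicator pattern under the two hypotheses (using 1 − P(present | H) for each absent indicator).
  benign misconfiguration: 0.71 × 0.94 × (1 − 0.20) × 0.10 = 0.053392
  data exfiltration: 0.73 × 0.32 × (1 − 0.53) × 0.77 = 0.08454
Bayes factor = 0.053392 / 0.08454 ≈ 0.632

0.632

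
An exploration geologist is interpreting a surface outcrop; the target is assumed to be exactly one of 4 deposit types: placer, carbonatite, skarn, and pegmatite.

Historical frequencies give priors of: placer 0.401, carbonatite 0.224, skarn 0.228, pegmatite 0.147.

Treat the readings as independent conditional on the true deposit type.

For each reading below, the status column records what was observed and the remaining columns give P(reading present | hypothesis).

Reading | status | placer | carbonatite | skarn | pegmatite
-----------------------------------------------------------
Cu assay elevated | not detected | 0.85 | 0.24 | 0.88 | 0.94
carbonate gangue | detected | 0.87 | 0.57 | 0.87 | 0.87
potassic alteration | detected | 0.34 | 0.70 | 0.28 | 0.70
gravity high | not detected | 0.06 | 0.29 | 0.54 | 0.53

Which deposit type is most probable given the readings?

Multiply each prior by the joint likelihood of the reading pattern (using 1 − P(present | H) for each absent reading):
  placer: 0.401 × (1 − 0.85) × 0.87 × 0.34 × (1 − 0.06) = 0.016725
  carbonatite: 0.224 × (1 − 0.24) × 0.57 × 0.70 × (1 − 0.29) = 0.048227
  skarn: 0.228 × (1 − 0.88) × 0.87 × 0.28 × (1 − 0.54) = 0.0030659
  pegmatite: 0.147 × (1 − 0.94) × 0.87 × 0.70 × (1 − 0.53) = 0.0025245
Marginal likelihood of the evidence = 0.070543.
P(placer | evidence) ≈ 0.016725 / 0.070543 ≈ 0.237
P(carbonatite | evidence) ≈ 0.048227 / 0.070543 ≈ 0.684
P(skarn | evidence) ≈ 0.0030659 / 0.070543 ≈ 0.043
P(pegmatite | evidence) ≈ 0.0025245 / 0.070543 ≈ 0.036
The largest is 0.684, so carbonatite is most probable.

carbonatite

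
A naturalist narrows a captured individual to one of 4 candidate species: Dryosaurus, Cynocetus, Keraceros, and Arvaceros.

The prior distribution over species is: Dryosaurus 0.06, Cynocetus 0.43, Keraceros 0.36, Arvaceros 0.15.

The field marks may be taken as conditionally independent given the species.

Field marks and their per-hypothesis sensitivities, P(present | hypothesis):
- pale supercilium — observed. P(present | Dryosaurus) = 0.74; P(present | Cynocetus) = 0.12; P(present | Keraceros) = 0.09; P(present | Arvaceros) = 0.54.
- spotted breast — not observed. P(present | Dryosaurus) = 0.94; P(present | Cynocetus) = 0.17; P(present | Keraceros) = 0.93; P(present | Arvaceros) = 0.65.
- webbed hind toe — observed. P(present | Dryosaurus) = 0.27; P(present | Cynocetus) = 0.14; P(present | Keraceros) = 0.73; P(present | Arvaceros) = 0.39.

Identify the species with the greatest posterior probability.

Arvaceros

For each hypothesis, the unnormalized posterior weight is prior × product of the field mark likelihoods (using 1 − P(present | H) for each absent field mark):
  Dryosaurus: 0.06 × 0.74 × (1 − 0.94) × 0.27 = 0.00071928
  Cynocetus: 0.43 × 0.12 × (1 − 0.17) × 0.14 = 0.0059959
  Keraceros: 0.36 × 0.09 × (1 − 0.93) × 0.73 = 0.0016556
  Arvaceros: 0.15 × 0.54 × (1 − 0.65) × 0.39 = 0.011057
The unnormalized weights sum to 0.019427.
P(Dryosaurus | evidence) ≈ 0.00071928 / 0.019427 ≈ 0.037
P(Cynocetus | evidence) ≈ 0.0059959 / 0.019427 ≈ 0.309
P(Keraceros | evidence) ≈ 0.0016556 / 0.019427 ≈ 0.085
P(Arvaceros | evidence) ≈ 0.011057 / 0.019427 ≈ 0.569
The largest is 0.569, so Arvaceros is most probable.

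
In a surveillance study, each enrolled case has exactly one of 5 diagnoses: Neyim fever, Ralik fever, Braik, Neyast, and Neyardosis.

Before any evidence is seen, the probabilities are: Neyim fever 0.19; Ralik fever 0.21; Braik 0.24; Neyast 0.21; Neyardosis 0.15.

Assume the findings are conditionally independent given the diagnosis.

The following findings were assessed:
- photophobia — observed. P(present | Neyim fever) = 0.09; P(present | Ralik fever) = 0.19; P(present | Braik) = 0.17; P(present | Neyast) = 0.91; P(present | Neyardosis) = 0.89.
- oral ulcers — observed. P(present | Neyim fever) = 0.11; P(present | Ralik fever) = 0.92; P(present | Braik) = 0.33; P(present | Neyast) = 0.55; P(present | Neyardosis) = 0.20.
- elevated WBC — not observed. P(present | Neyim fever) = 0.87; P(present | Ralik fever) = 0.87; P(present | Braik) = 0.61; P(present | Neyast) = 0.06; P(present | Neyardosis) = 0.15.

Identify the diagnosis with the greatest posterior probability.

Neyast

By Bayes' rule with conditional independence, the unnormalized weight for each hypothesis is prior × ∏ likelihoods (using 1 − P(present | H) for each absent finding):
  Neyim fever: 0.19 × 0.09 × 0.11 × (1 − 0.87) = 0.00024453
  Ralik fever: 0.21 × 0.19 × 0.92 × (1 − 0.87) = 0.004772
  Braik: 0.24 × 0.17 × 0.33 × (1 − 0.61) = 0.005251
  Neyast: 0.21 × 0.91 × 0.55 × (1 − 0.06) = 0.098799
  Neyardosis: 0.15 × 0.89 × 0.20 × (1 − 0.15) = 0.022695
Marginal likelihood of the evidence = 0.13176.
P(Neyim fever | evidence) ≈ 0.00024453 / 0.13176 ≈ 0.002
P(Ralik fever | evidence) ≈ 0.004772 / 0.13176 ≈ 0.036
P(Braik | evidence) ≈ 0.005251 / 0.13176 ≈ 0.040
P(Neyast | evidence) ≈ 0.098799 / 0.13176 ≈ 0.750
P(Neyardosis | evidence) ≈ 0.022695 / 0.13176 ≈ 0.172
The largest is 0.750, so Neyast is most probable.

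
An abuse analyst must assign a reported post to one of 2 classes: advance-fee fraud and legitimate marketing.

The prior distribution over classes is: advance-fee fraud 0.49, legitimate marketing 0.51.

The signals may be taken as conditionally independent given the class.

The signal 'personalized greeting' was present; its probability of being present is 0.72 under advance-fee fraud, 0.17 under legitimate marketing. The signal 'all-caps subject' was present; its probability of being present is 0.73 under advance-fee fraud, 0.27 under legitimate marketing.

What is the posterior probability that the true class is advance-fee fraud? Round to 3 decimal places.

For each hypothesis, the unnormalized posterior weight is prior × product of the signal likelihoods:
  advance-fee fraud: 0.49 × 0.72 × 0.73 = 0.25754
  legitimate marketing: 0.51 × 0.17 × 0.27 = 0.023409
The unnormalized weights sum to 0.28095.
P(advance-fee fraud | evidence) = 0.25754 / 0.28095 ≈ 0.917.

0.917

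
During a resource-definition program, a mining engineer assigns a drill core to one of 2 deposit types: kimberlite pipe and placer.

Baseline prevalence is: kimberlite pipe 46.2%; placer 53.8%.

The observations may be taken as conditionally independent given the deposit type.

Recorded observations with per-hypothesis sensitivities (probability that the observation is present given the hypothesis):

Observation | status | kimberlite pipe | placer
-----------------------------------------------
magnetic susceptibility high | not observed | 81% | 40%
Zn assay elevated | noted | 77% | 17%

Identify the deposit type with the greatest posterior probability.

Multiply each prior by the joint likelihood of the evidence pattern (using 1 − P(present | H) for each absent observation):
  kimberlite pipe: 0.462 × (1 − 0.81) × 0.77 = 0.067591
  placer: 0.538 × (1 − 0.40) × 0.17 = 0.054876
The unnormalized weights sum to 0.12247.
P(kimberlite pipe | evidence) ≈ 0.067591 / 0.12247 ≈ 0.552
P(placer | evidence) ≈ 0.054876 / 0.12247 ≈ 0.448
The largest is 0.552, so kimberlite pipe is most probable.

kimberlite pipe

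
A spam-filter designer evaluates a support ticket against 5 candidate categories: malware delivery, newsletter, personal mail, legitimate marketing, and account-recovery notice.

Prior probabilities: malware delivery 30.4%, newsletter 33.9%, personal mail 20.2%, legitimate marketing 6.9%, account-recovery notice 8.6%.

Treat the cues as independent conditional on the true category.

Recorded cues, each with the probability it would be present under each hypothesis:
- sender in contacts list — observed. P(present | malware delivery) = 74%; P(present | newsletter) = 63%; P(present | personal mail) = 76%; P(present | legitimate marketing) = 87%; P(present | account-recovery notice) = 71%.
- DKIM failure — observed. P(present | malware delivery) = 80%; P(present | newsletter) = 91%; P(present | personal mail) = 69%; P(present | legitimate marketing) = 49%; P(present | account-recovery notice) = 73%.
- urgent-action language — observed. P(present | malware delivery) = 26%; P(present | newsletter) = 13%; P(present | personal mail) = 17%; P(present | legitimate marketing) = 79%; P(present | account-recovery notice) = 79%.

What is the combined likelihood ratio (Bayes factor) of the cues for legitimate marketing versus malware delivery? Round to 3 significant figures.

Take the product of per-cue likelihoods under each hypothesis, then divide.
  legitimate marketing: 0.87 × 0.49 × 0.79 = 0.33678
  malware delivery: 0.74 × 0.80 × 0.26 = 0.15392
Bayes factor = 0.33678 / 0.15392 ≈ 2.19

2.19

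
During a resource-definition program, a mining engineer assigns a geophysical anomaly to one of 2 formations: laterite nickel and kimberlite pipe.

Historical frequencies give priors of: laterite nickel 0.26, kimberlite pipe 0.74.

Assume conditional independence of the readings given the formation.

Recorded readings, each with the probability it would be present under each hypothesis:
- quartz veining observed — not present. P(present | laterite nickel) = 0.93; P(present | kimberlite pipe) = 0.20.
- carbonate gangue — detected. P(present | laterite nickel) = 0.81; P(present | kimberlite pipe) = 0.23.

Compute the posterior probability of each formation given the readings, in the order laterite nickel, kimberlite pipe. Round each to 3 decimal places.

Multiply each prior by the joint likelihood of the reading pattern (using 1 − P(present | H) for each absent reading):
  laterite nickel: 0.26 × (1 − 0.93) × 0.81 = 0.014742
  kimberlite pipe: 0.74 × (1 − 0.20) × 0.23 = 0.13616
The unnormalized weights sum to 0.1509.
P(laterite nickel | evidence) = 0.014742 / 0.1509 ≈ 0.098
P(kimberlite pipe | evidence) = 0.13616 / 0.1509 ≈ 0.902

0.098, 0.902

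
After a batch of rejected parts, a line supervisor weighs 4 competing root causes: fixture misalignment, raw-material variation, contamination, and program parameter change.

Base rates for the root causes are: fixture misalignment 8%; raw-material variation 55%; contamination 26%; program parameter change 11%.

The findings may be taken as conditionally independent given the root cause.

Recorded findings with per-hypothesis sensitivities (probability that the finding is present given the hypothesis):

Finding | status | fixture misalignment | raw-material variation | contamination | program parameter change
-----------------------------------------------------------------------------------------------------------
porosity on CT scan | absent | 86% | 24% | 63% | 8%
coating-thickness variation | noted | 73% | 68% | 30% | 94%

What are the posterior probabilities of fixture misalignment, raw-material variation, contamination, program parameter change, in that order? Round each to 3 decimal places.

By Bayes' rule with conditional independence, the unnormalized weight for each hypothesis is prior × ∏ likelihoods (using 1 − P(present | H) for each absent finding):
  fixture misalignment: 0.08 × (1 − 0.86) × 0.73 = 0.008176
  raw-material variation: 0.55 × (1 − 0.24) × 0.68 = 0.28424
  contamination: 0.26 × (1 − 0.63) × 0.30 = 0.02886
  program parameter change: 0.11 × (1 − 0.08) × 0.94 = 0.095128
The unnormalized weights sum to 0.4164.
P(fixture misalignment | evidence) = 0.008176 / 0.4164 ≈ 0.020
P(raw-material variation | evidence) = 0.28424 / 0.4164 ≈ 0.683
P(contamination | evidence) = 0.02886 / 0.4164 ≈ 0.069
P(program parameter change | evidence) = 0.095128 / 0.4164 ≈ 0.228

0.020, 0.683, 0.069, 0.228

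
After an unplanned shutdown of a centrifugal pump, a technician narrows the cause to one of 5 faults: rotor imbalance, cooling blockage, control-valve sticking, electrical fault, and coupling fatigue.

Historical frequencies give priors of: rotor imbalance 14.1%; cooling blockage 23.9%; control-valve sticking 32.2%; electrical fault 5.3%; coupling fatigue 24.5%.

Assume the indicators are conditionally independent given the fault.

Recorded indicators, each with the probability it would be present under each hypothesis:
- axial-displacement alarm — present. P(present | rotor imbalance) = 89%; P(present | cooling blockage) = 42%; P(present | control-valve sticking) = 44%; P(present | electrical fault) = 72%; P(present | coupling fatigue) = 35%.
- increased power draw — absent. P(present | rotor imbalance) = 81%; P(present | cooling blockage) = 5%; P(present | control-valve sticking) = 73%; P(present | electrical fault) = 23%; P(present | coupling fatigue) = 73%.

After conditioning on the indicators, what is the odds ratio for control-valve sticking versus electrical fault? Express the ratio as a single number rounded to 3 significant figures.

1.30

Posterior odds equal prior odds times the likelihood ratio; only the two competing hypotheses matter (using 1 − P(present | H) for each absent indicator).
  control-valve sticking: 0.322 × 0.44 × (1 − 0.73) = 0.038254
  electrical fault: 0.053 × 0.72 × (1 − 0.23) = 0.029383
Odds(control-valve sticking : electrical fault) = 0.038254 / 0.029383 ≈ 1.30.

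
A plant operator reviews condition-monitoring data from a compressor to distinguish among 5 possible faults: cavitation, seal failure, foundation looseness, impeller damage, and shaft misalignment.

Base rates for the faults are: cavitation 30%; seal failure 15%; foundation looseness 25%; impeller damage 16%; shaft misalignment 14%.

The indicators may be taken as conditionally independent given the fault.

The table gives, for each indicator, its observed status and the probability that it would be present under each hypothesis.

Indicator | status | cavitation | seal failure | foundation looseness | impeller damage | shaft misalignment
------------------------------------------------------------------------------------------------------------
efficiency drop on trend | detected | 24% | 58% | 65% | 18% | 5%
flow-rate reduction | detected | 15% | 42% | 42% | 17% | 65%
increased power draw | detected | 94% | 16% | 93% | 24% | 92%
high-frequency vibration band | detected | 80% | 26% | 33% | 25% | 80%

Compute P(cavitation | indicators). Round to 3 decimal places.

Multiply each prior by the joint likelihood of the indicator pattern:
  cavitation: 0.30 × 0.24 × 0.15 × 0.94 × 0.80 = 0.0081216
  seal failure: 0.15 × 0.58 × 0.42 × 0.16 × 0.26 = 0.0015201
  foundation looseness: 0.25 × 0.65 × 0.42 × 0.93 × 0.33 = 0.020946
  impeller damage: 0.16 × 0.18 × 0.17 × 0.24 × 0.25 = 0.00029376
  shaft misalignment: 0.14 × 0.05 × 0.65 × 0.92 × 0.80 = 0.0033488
The unnormalized weights sum to 0.03423.
P(cavitation | evidence) = 0.0081216 / 0.03423 ≈ 0.237.

0.237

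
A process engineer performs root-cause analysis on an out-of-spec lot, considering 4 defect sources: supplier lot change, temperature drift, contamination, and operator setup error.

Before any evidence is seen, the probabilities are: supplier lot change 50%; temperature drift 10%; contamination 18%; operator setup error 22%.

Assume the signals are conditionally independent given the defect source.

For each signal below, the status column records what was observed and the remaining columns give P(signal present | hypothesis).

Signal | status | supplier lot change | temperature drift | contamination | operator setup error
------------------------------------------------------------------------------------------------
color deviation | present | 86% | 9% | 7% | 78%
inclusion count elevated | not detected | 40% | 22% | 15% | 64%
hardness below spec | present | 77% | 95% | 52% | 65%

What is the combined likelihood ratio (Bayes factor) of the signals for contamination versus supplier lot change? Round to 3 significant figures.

The Bayes factor is the ratio of the joint likelihoods of the signal pattern under the two hypotheses (using 1 − P(present | H) for each absent signal).
  contamination: 0.07 × (1 − 0.15) × 0.52 = 0.03094
  supplier lot change: 0.86 × (1 − 0.40) × 0.77 = 0.39732
Bayes factor = 0.03094 / 0.39732 ≈ 0.0779

0.0779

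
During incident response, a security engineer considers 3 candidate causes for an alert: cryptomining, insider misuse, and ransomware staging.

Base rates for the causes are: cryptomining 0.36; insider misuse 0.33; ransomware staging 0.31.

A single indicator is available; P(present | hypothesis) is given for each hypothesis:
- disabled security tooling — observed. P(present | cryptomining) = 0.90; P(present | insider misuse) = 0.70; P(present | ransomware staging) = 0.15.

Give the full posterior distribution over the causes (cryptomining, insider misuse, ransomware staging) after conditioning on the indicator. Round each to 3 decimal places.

0.539, 0.384, 0.077

For each hypothesis, the unnormalized posterior weight is prior × likelihood:
  cryptomining: 0.36 × 0.90 = 0.324
  insider misuse: 0.33 × 0.70 = 0.231
  ransomware staging: 0.31 × 0.15 = 0.0465
The unnormalized weights sum to 0.6015.
P(cryptomining | evidence) = 0.324 / 0.6015 ≈ 0.539
P(insider misuse | evidence) = 0.231 / 0.6015 ≈ 0.384
P(ransomware staging | evidence) = 0.0465 / 0.6015 ≈ 0.077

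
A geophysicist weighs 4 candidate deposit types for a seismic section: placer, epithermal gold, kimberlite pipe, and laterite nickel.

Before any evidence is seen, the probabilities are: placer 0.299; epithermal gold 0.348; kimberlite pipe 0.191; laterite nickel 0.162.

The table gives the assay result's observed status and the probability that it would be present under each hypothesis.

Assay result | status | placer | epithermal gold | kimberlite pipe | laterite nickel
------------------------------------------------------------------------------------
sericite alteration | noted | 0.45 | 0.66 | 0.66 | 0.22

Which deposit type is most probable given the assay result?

Multiply each prior by the likelihood of the assay result:
  placer: 0.299 × 0.45 = 0.13455
  epithermal gold: 0.348 × 0.66 = 0.22968
  kimberlite pipe: 0.191 × 0.66 = 0.12606
  laterite nickel: 0.162 × 0.22 = 0.03564
The unnormalized weights sum to 0.52593.
P(placer | evidence) ≈ 0.13455 / 0.52593 ≈ 0.256
P(epithermal gold | evidence) ≈ 0.22968 / 0.52593 ≈ 0.437
P(kimberlite pipe | evidence) ≈ 0.12606 / 0.52593 ≈ 0.240
P(laterite nickel | evidence) ≈ 0.03564 / 0.52593 ≈ 0.068
The largest is 0.437, so epithermal gold is most probable.

epithermal gold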